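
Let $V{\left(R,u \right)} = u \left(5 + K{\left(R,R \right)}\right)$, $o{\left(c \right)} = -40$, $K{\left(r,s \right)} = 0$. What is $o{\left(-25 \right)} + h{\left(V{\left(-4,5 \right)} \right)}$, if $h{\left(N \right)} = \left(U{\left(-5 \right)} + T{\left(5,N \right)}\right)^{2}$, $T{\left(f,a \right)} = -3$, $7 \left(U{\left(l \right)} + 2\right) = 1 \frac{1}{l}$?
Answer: $- \frac{18024}{1225} \approx -14.713$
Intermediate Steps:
$U{\left(l \right)} = -2 + \frac{1}{7 l}$ ($U{\left(l \right)} = -2 + \frac{1 \frac{1}{l}}{7} = -2 + \frac{1}{7 l}$)
$V{\left(R,u \right)} = 5 u$ ($V{\left(R,u \right)} = u \left(5 + 0\right) = u 5 = 5 u$)
$h{\left(N \right)} = \frac{30976}{1225}$ ($h{\left(N \right)} = \left(\left(-2 + \frac{1}{7 \left(-5\right)}\right) - 3\right)^{2} = \left(\left(-2 + \frac{1}{7} \left(- \frac{1}{5}\right)\right) - 3\right)^{2} = \left(\left(-2 - \frac{1}{35}\right) - 3\right)^{2} = \left(- \frac{71}{35} - 3\right)^{2} = \left(- \frac{176}{35}\right)^{2} = \frac{30976}{1225}$)
$o{\left(-25 \right)} + h{\left(V{\left(-4,5 \right)} \right)} = -40 + \frac{30976}{1225} = - \frac{18024}{1225}$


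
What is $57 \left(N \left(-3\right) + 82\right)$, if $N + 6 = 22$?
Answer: $1938$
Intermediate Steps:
$N = 16$ ($N = -6 + 22 = 16$)
$57 \left(N \left(-3\right) + 82\right) = 57 \left(16 \left(-3\right) + 82\right) = 57 \left(-48 + 82\right) = 57 \cdot 34 = 1938$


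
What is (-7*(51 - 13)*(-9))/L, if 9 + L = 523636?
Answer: 2394/523627 ≈ 0.0045720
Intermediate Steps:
L = 523627 (L = -9 + 523636 = 523627)
(-7*(51 - 13)*(-9))/L = (-7*(51 - 13)*(-9))/523627 = (-7*38*(-9))*(1/523627) = -266*(-9)*(1/523627) = 2394*(1/523627) = 2394/523627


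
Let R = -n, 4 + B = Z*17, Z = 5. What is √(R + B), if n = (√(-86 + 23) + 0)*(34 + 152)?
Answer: 3*√(9 - 62*I*√7) ≈ 27.924 - 26.434*I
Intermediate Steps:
B = 81 (B = -4 + 5*17 = -4 + 85 = 81)
n = 558*I*√7 (n = (√(-63) + 0)*186 = (3*I*√7 + 0)*186 = (3*I*√7)*186 = 558*I*√7 ≈ 1476.3*I)
R = -558*I*√7 ≈ -1476.3*I
√(R + B) = √(-558*I*√7 + 81) = √(81 - 558*I*√7)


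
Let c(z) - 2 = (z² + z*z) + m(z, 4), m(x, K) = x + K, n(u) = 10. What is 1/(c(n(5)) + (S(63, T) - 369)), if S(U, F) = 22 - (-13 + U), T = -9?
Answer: -1/181 ≈ -0.0055249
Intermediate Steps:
S(U, F) = 35 - U (S(U, F) = 22 + (13 - U) = 35 - U)
m(x, K) = K + x
c(z) = 6 + z + 2*z² (c(z) = 2 + ((z² + z*z) + (4 + z)) = 2 + ((z² + z²) + (4 + z)) = 2 + (2*z² + (4 + z)) = 2 + (4 + z + 2*z²) = 6 + z + 2*z²)
1/(c(n(5)) + (S(63, T) - 369)) = 1/((6 + 10 + 2*10²) + ((35 - 1*63) - 369)) = 1/((6 + 10 + 2*100) + ((35 - 63) - 369)) = 1/((6 + 10 + 200) + (-28 - 369)) = 1/(216 - 397) = 1/(-181) = -1/181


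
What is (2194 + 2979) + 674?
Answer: 5847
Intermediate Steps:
(2194 + 2979) + 674 = 5173 + 674 = 5847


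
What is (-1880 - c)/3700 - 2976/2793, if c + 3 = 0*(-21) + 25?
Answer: -2720581/1722350 ≈ -1.5796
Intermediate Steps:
c = 22 (c = -3 + (0*(-21) + 25) = -3 + (0 + 25) = -3 + 25 = 22)
(-1880 - c)/3700 - 2976/2793 = (-1880 - 1*22)/3700 - 2976/2793 = (-1880 - 22)*(1/3700) - 2976*1/2793 = -1902*1/3700 - 992/931 = -951/1850 - 992/931 = -2720581/1722350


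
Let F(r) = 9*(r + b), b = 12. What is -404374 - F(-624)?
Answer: -398866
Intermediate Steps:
F(r) = 108 + 9*r (F(r) = 9*(r + 12) = 9*(12 + r) = 108 + 9*r)
-404374 - F(-624) = -404374 - (108 + 9*(-624)) = -404374 - (108 - 5616) = -404374 - 1*(-5508) = -404374 + 5508 = -398866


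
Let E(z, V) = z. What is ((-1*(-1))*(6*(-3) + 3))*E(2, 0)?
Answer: -30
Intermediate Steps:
((-1*(-1))*(6*(-3) + 3))*E(2, 0) = ((-1*(-1))*(6*(-3) + 3))*2 = (1*(-18 + 3))*2 = (1*(-15))*2 = -15*2 = -30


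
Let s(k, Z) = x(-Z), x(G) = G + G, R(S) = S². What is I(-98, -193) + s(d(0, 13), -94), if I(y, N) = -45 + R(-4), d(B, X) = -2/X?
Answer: 159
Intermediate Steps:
x(G) = 2*G
s(k, Z) = -2*Z (s(k, Z) = 2*(-Z) = -2*Z)
I(y, N) = -29 (I(y, N) = -45 + (-4)² = -45 + 16 = -29)
I(-98, -193) + s(d(0, 13), -94) = -29 - 2*(-94) = -29 + 188 = 159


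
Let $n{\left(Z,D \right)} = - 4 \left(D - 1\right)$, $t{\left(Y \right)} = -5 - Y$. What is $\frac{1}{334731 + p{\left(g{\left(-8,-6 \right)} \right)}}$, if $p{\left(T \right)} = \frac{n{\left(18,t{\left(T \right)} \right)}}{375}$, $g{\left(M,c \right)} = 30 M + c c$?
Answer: $\frac{125}{41841111} \approx 2.9875 \cdot 10^{-6}$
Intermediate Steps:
$n{\left(Z,D \right)} = 4 - 4 D$ ($n{\left(Z,D \right)} = - 4 \left(-1 + D\right) = 4 - 4 D$)
$g{\left(M,c \right)} = c^{2} + 30 M$ ($g{\left(M,c \right)} = 30 M + c^{2} = c^{2} + 30 M$)
$p{\left(T \right)} = \frac{8}{125} + \frac{4 T}{375}$ ($p{\left(T \right)} = \frac{4 - 4 \left(-5 - T\right)}{375} = \left(4 + \left(20 + 4 T\right)\right) \frac{1}{375} = \left(24 + 4 T\right) \frac{1}{375} = \frac{8}{125} + \frac{4 T}{375}$)
$\frac{1}{334731 + p{\left(g{\left(-8,-6 \right)} \right)}} = \frac{1}{334731 + \left(\frac{8}{125} + \frac{4 \left(\left(-6\right)^{2} + 30 \left(-8\right)\right)}{375}\right)} = \frac{1}{334731 + \left(\frac{8}{125} + \frac{4 \left(36 - 240\right)}{375}\right)} = \frac{1}{334731 + \left(\frac{8}{125} + \frac{4}{375} \left(-204\right)\right)} = \frac{1}{334731 + \left(\frac{8}{125} - \frac{272}{125}\right)} = \frac{1}{334731 - \frac{264}{125}} = \frac{1}{\frac{41841111}{125}} = \frac{125}{41841111}$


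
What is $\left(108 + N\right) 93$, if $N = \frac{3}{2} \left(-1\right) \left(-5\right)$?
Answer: $\frac{21483}{2} \approx 10742.0$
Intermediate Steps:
$N = \frac{15}{2}$ ($N = 3 \cdot \frac{1}{2} \left(-1\right) \left(-5\right) = \frac{3}{2} \left(-1\right) \left(-5\right) = \left(- \frac{3}{2}\right) \left(-5\right) = \frac{15}{2} \approx 7.5$)
$\left(108 + N\right) 93 = \left(108 + \frac{15}{2}\right) 93 = \frac{231}{2} \cdot 93 = \frac{21483}{2}$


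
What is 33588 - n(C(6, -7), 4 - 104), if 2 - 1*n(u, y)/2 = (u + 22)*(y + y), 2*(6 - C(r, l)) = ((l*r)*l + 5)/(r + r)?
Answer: 82102/3 ≈ 27367.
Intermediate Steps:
C(r, l) = 6 - (5 + r*l**2)/(4*r) (C(r, l) = 6 - ((l*r)*l + 5)/(2*(r + r)) = 6 - (r*l**2 + 5)/(2*(2*r)) = 6 - (5 + r*l**2)*1/(2*r)/2 = 6 - (5 + r*l**2)/(4*r))
n(u, y) = 4 - 4*y*(22 + u) (n(u, y) = 4 - 2*(u + 22)*(y + y) = 4 - 2*(22 + u)*2*y = 4 - 4*y*(22 + u))
33588 - n(C(6, -7), 4 - 104) = 33588 - (4 - 88*(4 - 104) - 4*(6 - 5/4/6 - 1/4*(-7)**2)*(4 - 104)) = 33588 - (4 - 88*(-100) - 4*(6 - 5/4*1/6 - 1/4*49)*(-100)) = 33588 - (4 + 8800 - 4*(6 - 5/24 - 49/4)*(-100)) = 33588 - (4 + 8800 - 4*(-155/24)*(-100)) = 33588 - (4 + 8800 - 7750/3) = 33588 - 1*18662/3 = 33588 - 18662/3 = 82102/3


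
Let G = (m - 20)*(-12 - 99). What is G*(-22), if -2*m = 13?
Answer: -64713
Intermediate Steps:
m = -13/2 (m = -1/2*13 = -13/2 ≈ -6.5000)
G = 5883/2 (G = (-13/2 - 20)*(-12 - 99) = -53/2*(-111) = 5883/2 ≈ 2941.5)
G*(-22) = (5883/2)*(-22) = -64713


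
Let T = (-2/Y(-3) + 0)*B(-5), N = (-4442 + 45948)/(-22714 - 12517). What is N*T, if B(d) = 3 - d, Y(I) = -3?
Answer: -664096/105693 ≈ -6.2833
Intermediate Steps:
N = -41506/35231 (N = 41506/(-35231) = 41506*(-1/35231) = -41506/35231 ≈ -1.1781)
T = 16/3 (T = (-2/(-3) + 0)*(3 - 1*(-5)) = (-2*(-⅓) + 0)*(3 + 5) = (⅔ + 0)*8 = (⅔)*8 = 16/3 ≈ 5.3333)
N*T = -41506/35231*16/3 = -664096/105693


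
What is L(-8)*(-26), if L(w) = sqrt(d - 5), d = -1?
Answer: -26*I*sqrt(6) ≈ -63.687*I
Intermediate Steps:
L(w) = I*sqrt(6) (L(w) = sqrt(-1 - 5) = sqrt(-6) = I*sqrt(6))
L(-8)*(-26) = (I*sqrt(6))*(-26) = -26*I*sqrt(6)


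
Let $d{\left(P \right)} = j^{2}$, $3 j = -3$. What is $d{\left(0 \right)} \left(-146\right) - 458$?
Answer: $-604$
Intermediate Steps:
$j = -1$ ($j = \frac{1}{3} \left(-3\right) = -1$)
$d{\left(P \right)} = 1$ ($d{\left(P \right)} = \left(-1\right)^{2} = 1$)
$d{\left(0 \right)} \left(-146\right) - 458 = 1 \left(-146\right) - 458 = -146 - 458 = -604$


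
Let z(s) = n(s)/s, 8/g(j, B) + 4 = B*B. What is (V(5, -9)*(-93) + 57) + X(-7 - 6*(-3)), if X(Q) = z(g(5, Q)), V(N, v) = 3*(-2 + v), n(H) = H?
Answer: 3127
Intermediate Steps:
V(N, v) = -6 + 3*v
g(j, B) = 8/(-4 + B²) (g(j, B) = 8/(-4 + B*B) = 8/(-4 + B²))
z(s) = 1 (z(s) = s/s = 1)
X(Q) = 1
(V(5, -9)*(-93) + 57) + X(-7 - 6*(-3)) = ((-6 + 3*(-9))*(-93) + 57) + 1 = ((-6 - 27)*(-93) + 57) + 1 = (-33*(-93) + 57) + 1 = (3069 + 57) + 1 = 3126 + 1 = 3127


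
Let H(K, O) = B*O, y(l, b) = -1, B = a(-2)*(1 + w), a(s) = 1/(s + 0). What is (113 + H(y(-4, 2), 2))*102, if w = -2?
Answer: 11628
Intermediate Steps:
a(s) = 1/s
B = ½ (B = (1 - 2)/(-2) = -½*(-1) = ½ ≈ 0.50000)
H(K, O) = O/2
(113 + H(y(-4, 2), 2))*102 = (113 + (½)*2)*102 = (113 + 1)*102 = 114*102 = 11628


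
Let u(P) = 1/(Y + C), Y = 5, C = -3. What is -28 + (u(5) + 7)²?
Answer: 113/4 ≈ 28.250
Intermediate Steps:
u(P) = ½ (u(P) = 1/(5 - 3) = 1/2 = ½)
-28 + (u(5) + 7)² = -28 + (½ + 7)² = -28 + (15/2)² = -28 + 225/4 = 113/4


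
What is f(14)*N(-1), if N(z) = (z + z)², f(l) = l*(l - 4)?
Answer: 560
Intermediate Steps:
f(l) = l*(-4 + l)
N(z) = 4*z² (N(z) = (2*z)² = 4*z²)
f(14)*N(-1) = (14*(-4 + 14))*(4*(-1)²) = (14*10)*(4*1) = 140*4 = 560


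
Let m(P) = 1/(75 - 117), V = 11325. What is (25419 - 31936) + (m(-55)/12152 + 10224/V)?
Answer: -12554561908303/1926699600 ≈ -6516.1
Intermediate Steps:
m(P) = -1/42 (m(P) = 1/(-42) = -1/42)
(25419 - 31936) + (m(-55)/12152 + 10224/V) = (25419 - 31936) + (-1/42/12152 + 10224/11325) = -6517 + (-1/42*1/12152 + 10224*(1/11325)) = -6517 + (-1/510384 + 3408/3775) = -6517 + 1739384897/1926699600 = -12554561908303/1926699600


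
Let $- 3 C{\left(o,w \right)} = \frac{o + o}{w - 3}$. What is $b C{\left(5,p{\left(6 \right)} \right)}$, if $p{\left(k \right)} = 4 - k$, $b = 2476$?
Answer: $\frac{4952}{3} \approx 1650.7$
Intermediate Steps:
$C{\left(o,w \right)} = - \frac{2 o}{3 \left(-3 + w\right)}$ ($C{\left(o,w \right)} = - \frac{\left(o + o\right) \frac{1}{w - 3}}{3} = - \frac{2 o \frac{1}{-3 + w}}{3} = - \frac{2 o}{3 \left(-3 + w\right)}$)
$b C{\left(5,p{\left(6 \right)} \right)} = 2476 \left(\left(-2\right) 5 \frac{1}{-9 + 3 \left(4 - 6\right)}\right) = 2476 \left(\left(-2\right) 5 \frac{1}{-9 + 3 \left(-2\right)}\right) = 2476 \left(\left(-2\right) 5 \frac{1}{-9 - 6}\right) = 2476 \left(\left(-2\right) 5 \frac{1}{-15}\right) = 2476 \left(\left(-2\right) 5 \left(- \frac{1}{15}\right)\right) = 2476 \cdot \frac{2}{3} = \frac{4952}{3}$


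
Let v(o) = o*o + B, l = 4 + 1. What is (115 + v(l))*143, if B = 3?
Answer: 20449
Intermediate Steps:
l = 5
v(o) = 3 + o² (v(o) = o*o + 3 = o² + 3 = 3 + o²)
(115 + v(l))*143 = (115 + (3 + 5²))*143 = (115 + (3 + 25))*143 = (115 + 28)*143 = 143*143 = 20449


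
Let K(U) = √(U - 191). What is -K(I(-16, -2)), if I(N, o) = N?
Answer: -3*I*√23 ≈ -14.387*I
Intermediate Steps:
K(U) = √(-191 + U)
-K(I(-16, -2)) = -√(-191 - 16) = -√(-207) = -3*I*√23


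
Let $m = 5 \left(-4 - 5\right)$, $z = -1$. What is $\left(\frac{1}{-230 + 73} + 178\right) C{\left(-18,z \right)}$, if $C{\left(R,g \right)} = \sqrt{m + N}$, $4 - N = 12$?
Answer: $\frac{27945 i \sqrt{53}}{157} \approx 1295.8 i$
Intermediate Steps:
$N = -8$ ($N = 4 - 12 = -8$)
$m = -45$ ($m = 5 \left(-9\right) = -45$)
$C{\left(R,g \right)} = i \sqrt{53}$ ($C{\left(R,g \right)} = \sqrt{-45 - 8} = \sqrt{-53} = i \sqrt{53}$)
$\left(\frac{1}{-230 + 73} + 178\right) C{\left(-18,z \right)} = \left(\frac{1}{-230 + 73} + 178\right) i \sqrt{53} = \left(\frac{1}{-157} + 178\right) i \sqrt{53} = \left(- \frac{1}{157} + 178\right) i \sqrt{53} = \frac{27945 i \sqrt{53}}{157}$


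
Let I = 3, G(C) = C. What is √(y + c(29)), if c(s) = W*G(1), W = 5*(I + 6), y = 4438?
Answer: √4483 ≈ 66.955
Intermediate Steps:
W = 45 (W = 5*(3 + 6) = 5*9 = 45)
c(s) = 45 (c(s) = 45*1 = 45)
√(y + c(29)) = √(4438 + 45) = √4483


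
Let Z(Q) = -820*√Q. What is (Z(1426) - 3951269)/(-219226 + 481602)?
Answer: -3951269/262376 - 205*√1426/65594 ≈ -15.178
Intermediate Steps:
(Z(1426) - 3951269)/(-219226 + 481602) = (-820*√1426 - 3951269)/(-219226 + 481602) = (-3951269 - 820*√1426)/262376 = (-3951269 - 820*√1426)*(1/262376) = -3951269/262376 - 205*√1426/65594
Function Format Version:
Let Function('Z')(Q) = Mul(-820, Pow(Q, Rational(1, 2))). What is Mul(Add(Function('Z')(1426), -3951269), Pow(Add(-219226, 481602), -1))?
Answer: Add(Rational(-3951269, 262376), Mul(Rational(-205, 65594), Pow(1426, Rational(1, 2)))) ≈ -15.178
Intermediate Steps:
Mul(Add(Function('Z')(1426), -3951269), Pow(Add(-219226, 481602), -1)) = Mul(Add(Mul(-820, Pow(1426, Rational(1, 2))), -3951269), Pow(Add(-219226, 481602), -1)) = Mul(Add(-3951269, Mul(-820, Pow(1426, Rational(1, 2)))), Pow(262376, -1)) = Mul(Add(-3951269, Mul(-820, Pow(1426, Rational(1, 2)))), Rational(1, 262376)) = Add(Rational(-3951269, 262376), Mul(Rational(-205, 65594), Pow(1426, Rational(1, 2))))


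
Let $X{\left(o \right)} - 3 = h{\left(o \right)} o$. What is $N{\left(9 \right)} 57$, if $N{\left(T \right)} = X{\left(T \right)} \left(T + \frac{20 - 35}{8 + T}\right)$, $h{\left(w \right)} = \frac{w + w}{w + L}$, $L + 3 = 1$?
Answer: $\frac{1439478}{119} \approx 12096.0$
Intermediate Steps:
$L = -2$ ($L = -3 + 1 = -2$)
$h{\left(w \right)} = \frac{2 w}{-2 + w}$ ($h{\left(w \right)} = \frac{w + w}{w - 2} = \frac{2 w}{-2 + w}$)
$X{\left(o \right)} = 3 + \frac{2 o^{2}}{-2 + o}$ ($X{\left(o \right)} = 3 + \frac{2 o}{-2 + o} o = 3 + \frac{2 o^{2}}{-2 + o}$)
$N{\left(T \right)} = \frac{\left(T - \frac{15}{8 + T}\right) \left(-6 + 2 T^{2} + 3 T\right)}{-2 + T}$ ($N{\left(T \right)} = \frac{-6 + 2 T^{2} + 3 T}{-2 + T} \left(T + \frac{20 - 35}{8 + T}\right) = \frac{-6 + 2 T^{2} + 3 T}{-2 + T} \left(T - \frac{15}{8 + T}\right) = \frac{\left(T - \frac{15}{8 + T}\right) \left(-6 + 2 T^{2} + 3 T\right)}{-2 + T}$)
$N{\left(9 \right)} 57 = \frac{\left(-15 + 9^{2} + 8 \cdot 9\right) \left(-6 + 2 \cdot 9^{2} + 3 \cdot 9\right)}{\left(-2 + 9\right) \left(8 + 9\right)} 57 = \frac{\left(-15 + 81 + 72\right) \left(-6 + 2 \cdot 81 + 27\right)}{7 \cdot 17} \cdot 57 = \frac{1}{7} \cdot \frac{1}{17} \cdot 138 \left(-6 + 162 + 27\right) 57 = \frac{1}{7} \cdot \frac{1}{17} \cdot 138 \cdot 183 \cdot 57 = \frac{25254}{119} \cdot 57 = \frac{1439478}{119}$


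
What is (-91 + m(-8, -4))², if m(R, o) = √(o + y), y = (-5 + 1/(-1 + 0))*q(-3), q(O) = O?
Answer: (91 - √14)² ≈ 7614.0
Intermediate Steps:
y = 18 (y = (-5 + 1/(-1 + 0))*(-3) = (-5 + 1/(-1))*(-3) = (-5 - 1)*(-3) = -6*(-3) = 18)
m(R, o) = √(18 + o) (m(R, o) = √(o + 18) = √(18 + o))
(-91 + m(-8, -4))² = (-91 + √(18 - 4))² = (-91 + √14)²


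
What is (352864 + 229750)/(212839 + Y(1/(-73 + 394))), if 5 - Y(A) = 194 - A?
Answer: 187019094/68260651 ≈ 2.7398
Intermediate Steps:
Y(A) = -189 + A (Y(A) = 5 - (194 - A) = 5 + (-194 + A) = -189 + A)
(352864 + 229750)/(212839 + Y(1/(-73 + 394))) = (352864 + 229750)/(212839 + (-189 + 1/(-73 + 394))) = 582614/(212839 + (-189 + 1/321)) = 582614/(212839 - 60668/321) = 582614/(68260651/321) = 582614*(321/68260651) = 187019094/68260651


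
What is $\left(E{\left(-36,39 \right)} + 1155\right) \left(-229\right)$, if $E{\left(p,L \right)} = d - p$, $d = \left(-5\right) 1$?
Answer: $-271594$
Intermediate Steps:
$d = -5$
$E{\left(p,L \right)} = -5 - p$
$\left(E{\left(-36,39 \right)} + 1155\right) \left(-229\right) = \left(\left(-5 - -36\right) + 1155\right) \left(-229\right) = \left(\left(-5 + 36\right) + 1155\right) \left(-229\right) = \left(31 + 1155\right) \left(-229\right) = 1186 \left(-229\right) = -271594$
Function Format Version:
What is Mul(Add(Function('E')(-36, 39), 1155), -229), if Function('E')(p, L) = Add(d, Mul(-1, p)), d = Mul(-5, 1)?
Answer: -271594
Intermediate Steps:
d = -5
Function('E')(p, L) = Add(-5, Mul(-1, p))
Mul(Add(Function('E')(-36, 39), 1155), -229) = Mul(Add(Add(-5, Mul(-1, -36)), 1155), -229) = Mul(Add(Add(-5, 36), 1155), -229) = Mul(Add(31, 1155), -229) = Mul(1186, -229) = -271594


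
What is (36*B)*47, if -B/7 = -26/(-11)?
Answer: -307944/11 ≈ -27995.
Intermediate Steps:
B = -182/11 (B = -(-182)/(-11) = -(-182)*(-1)/11 = -7*26/11 = -182/11 ≈ -16.545)
(36*B)*47 = (36*(-182/11))*47 = -6552/11*47 = -307944/11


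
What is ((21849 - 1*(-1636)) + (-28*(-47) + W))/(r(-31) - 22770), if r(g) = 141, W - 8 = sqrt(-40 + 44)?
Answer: -24811/22629 ≈ -1.0964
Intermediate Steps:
W = 10 (W = 8 + sqrt(-40 + 44) = 8 + sqrt(4) = 8 + 2 = 10)
((21849 - 1*(-1636)) + (-28*(-47) + W))/(r(-31) - 22770) = ((21849 - 1*(-1636)) + (-28*(-47) + 10))/(141 - 22770) = ((21849 + 1636) + (1316 + 10))/(-22629) = (23485 + 1326)*(-1/22629) = 24811*(-1/22629) = -24811/22629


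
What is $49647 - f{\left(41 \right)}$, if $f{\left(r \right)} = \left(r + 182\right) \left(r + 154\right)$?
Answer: $6162$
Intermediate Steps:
$f{\left(r \right)} = \left(154 + r\right) \left(182 + r\right)$ ($f{\left(r \right)} = \left(182 + r\right) \left(154 + r\right) = \left(154 + r\right) \left(182 + r\right)$)
$49647 - f{\left(41 \right)} = 49647 - \left(28028 + 41^{2} + 336 \cdot 41\right) = 49647 - \left(28028 + 1681 + 13776\right) = 49647 - 43485 = 6162$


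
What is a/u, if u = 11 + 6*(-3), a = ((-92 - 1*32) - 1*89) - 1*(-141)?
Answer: 72/7 ≈ 10.286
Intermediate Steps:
a = -72 (a = ((-92 - 32) - 89) + 141 = (-124 - 89) + 141 = -213 + 141 = -72)
u = -7 (u = 11 - 18 = -7)
a/u = -72/(-7) = -72*(-1/7) = 72/7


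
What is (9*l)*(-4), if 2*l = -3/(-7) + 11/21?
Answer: -120/7 ≈ -17.143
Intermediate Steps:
l = 10/21 (l = (-3/(-7) + 11/21)/2 = (-3*(-⅐) + 11*(1/21))/2 = (3/7 + 11/21)/2 = (½)*(20/21) = 10/21 ≈ 0.47619)
(9*l)*(-4) = (9*(10/21))*(-4) = (30/7)*(-4) = -120/7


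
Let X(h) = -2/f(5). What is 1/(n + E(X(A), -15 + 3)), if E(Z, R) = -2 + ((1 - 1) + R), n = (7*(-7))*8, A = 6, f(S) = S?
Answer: -1/406 ≈ -0.0024631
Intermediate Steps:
X(h) = -2/5
n = -392 (n = -49*8 = -392)
E(Z, R) = -2 + R (E(Z, R) = -2 + (0 + R) = -2 + R)
1/(n + E(X(A), -15 + 3)) = 1/(-392 + (-2 + (-15 + 3))) = 1/(-392 + (-2 - 12)) = 1/(-392 - 14) = 1/(-406) = -1/406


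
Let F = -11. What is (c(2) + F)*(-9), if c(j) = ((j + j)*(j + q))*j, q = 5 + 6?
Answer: -837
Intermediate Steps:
q = 11
c(j) = 2*j²*(11 + j) (c(j) = ((j + j)*(j + 11))*j = ((2*j)*(11 + j))*j = (2*j*(11 + j))*j = 2*j²*(11 + j))
(c(2) + F)*(-9) = (2*2²*(11 + 2) - 11)*(-9) = (2*4*13 - 11)*(-9) = (104 - 11)*(-9) = 93*(-9) = -837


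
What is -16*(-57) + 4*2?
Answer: 920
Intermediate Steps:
-16*(-57) + 4*2 = 912 + 8 = 920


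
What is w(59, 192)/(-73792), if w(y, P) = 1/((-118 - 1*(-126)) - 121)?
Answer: 1/8338496 ≈ 1.1993e-7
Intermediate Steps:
w(y, P) = -1/113 (w(y, P) = 1/((-118 + 126) - 121) = 1/(8 - 121) = 1/(-113) = -1/113)
w(59, 192)/(-73792) = -1/113/(-73792) = -1/113*(-1/73792) = 1/8338496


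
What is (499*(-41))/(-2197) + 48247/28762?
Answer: 694440417/63190114 ≈ 10.990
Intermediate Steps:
(499*(-41))/(-2197) + 48247/28762 = -20459*(-1/2197) + 48247*(1/28762) = 20459/2197 + 48247/28762 = 694440417/63190114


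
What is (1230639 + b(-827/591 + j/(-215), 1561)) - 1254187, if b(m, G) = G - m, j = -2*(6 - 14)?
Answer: -2793590894/127065 ≈ -21986.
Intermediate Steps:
j = 16 (j = -2*(-8) = 16)
(1230639 + b(-827/591 + j/(-215), 1561)) - 1254187 = (1230639 + (1561 - (-827/591 + 16/(-215)))) - 1254187 = (1230639 + (1561 - (-827*1/591 + 16*(-1/215)))) - 1254187 = (1230639 + (1561 - (-827/591 - 16/215))) - 1254187 = (1230639 + (1561 - 1*(-187261/127065))) - 1254187 = (1230639 + (1561 + 187261/127065)) - 1254187 = (1230639 + 198535726/127065) - 1254187 = 156569680261/127065 - 1254187 = -2793590894/127065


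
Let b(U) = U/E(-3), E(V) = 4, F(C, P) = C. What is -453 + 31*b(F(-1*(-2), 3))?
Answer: -875/2 ≈ -437.50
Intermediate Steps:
b(U) = U/4
-453 + 31*b(F(-1*(-2), 3)) = -453 + 31*((-1*(-2))/4) = -453 + 31*((1/4)*2) = -453 + 31*(1/2) = -453 + 31/2 = -875/2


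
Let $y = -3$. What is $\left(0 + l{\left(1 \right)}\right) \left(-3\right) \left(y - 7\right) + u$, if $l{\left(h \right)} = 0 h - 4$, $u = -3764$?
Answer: $-3884$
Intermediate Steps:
$l{\left(h \right)} = -4$ ($l{\left(h \right)} = 0 - 4 = -4$)
$\left(0 + l{\left(1 \right)}\right) \left(-3\right) \left(y - 7\right) + u = \left(0 - 4\right) \left(-3\right) \left(-3 - 7\right) - 3764 = \left(-4\right) \left(-3\right) \left(-10\right) - 3764 = 12 \left(-10\right) - 3764 = -120 - 3764 = -3884$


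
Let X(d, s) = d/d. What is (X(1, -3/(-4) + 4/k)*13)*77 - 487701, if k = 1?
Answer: -486700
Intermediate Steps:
X(d, s) = 1
(X(1, -3/(-4) + 4/k)*13)*77 - 487701 = (1*13)*77 - 487701 = 13*77 - 487701 = 1001 - 487701 = -486700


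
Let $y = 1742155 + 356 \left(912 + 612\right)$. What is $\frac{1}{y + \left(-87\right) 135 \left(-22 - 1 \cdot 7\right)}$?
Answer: $\frac{1}{2625304} \approx 3.8091 \cdot 10^{-7}$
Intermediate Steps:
$y = 2284699$ ($y = 1742155 + 356 \cdot 1524 = 1742155 + 542544 = 2284699$)
$\frac{1}{y + \left(-87\right) 135 \left(-22 - 1 \cdot 7\right)} = \frac{1}{2284699 + \left(-87\right) 135 \left(-22 - 1 \cdot 7\right)} = \frac{1}{2284699 - 11745 \left(-22 - 7\right)} = \frac{1}{2284699 - -340605} = \frac{1}{2284699 + 340605} = \frac{1}{2625304}$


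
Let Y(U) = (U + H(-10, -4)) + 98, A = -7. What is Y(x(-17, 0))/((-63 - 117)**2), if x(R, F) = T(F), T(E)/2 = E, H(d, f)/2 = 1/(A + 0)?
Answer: 19/6300 ≈ 0.0030159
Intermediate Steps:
H(d, f) = -2/7 (H(d, f) = 2/(-7 + 0) = 2/(-7) = 2*(-1/7) = -2/7)
T(E) = 2*E
x(R, F) = 2*F
Y(U) = 684/7 + U (Y(U) = (U - 2/7) + 98 = (-2/7 + U) + 98 = 684/7 + U)
Y(x(-17, 0))/((-63 - 117)**2) = (684/7 + 2*0)/((-63 - 117)**2) = (684/7 + 0)/((-180)**2) = (684/7)/32400 = (684/7)*(1/32400) = 19/6300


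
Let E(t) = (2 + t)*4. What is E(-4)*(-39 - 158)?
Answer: 1576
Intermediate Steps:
E(t) = 8 + 4*t
E(-4)*(-39 - 158) = (8 + 4*(-4))*(-39 - 158) = (8 - 16)*(-197) = -8*(-197) = 1576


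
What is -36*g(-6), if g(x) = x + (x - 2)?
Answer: 504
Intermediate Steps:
g(x) = -2 + 2*x (g(x) = x + (-2 + x) = -2 + 2*x)
-36*g(-6) = -36*(-2 + 2*(-6)) = -36*(-2 - 12) = -36*(-14) = 504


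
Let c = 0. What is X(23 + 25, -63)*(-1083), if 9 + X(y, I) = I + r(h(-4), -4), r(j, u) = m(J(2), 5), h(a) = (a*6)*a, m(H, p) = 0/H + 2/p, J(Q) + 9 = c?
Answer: 387714/5 ≈ 77543.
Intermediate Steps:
J(Q) = -9 (J(Q) = -9 + 0 = -9)
m(H, p) = 2/p (m(H, p) = 0 + 2/p = 2/p)
h(a) = 6*a² (h(a) = (6*a)*a = 6*a²)
r(j, u) = ⅖ (r(j, u) = 2/5 = 2*(⅕) = ⅖)
X(y, I) = -43/5 + I (X(y, I) = -9 + (I + ⅖) = -9 + (⅖ + I) = -43/5 + I)
X(23 + 25, -63)*(-1083) = (-43/5 - 63)*(-1083) = -358/5*(-1083) = 387714/5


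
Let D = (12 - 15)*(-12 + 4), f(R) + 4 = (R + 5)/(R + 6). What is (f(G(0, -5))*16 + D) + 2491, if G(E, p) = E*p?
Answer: 7393/3 ≈ 2464.3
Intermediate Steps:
f(R) = -4 + (5 + R)/(6 + R) (f(R) = -4 + (R + 5)/(R + 6) = -4 + (5 + R)/(6 + R))
D = 24 (D = -3*(-8) = 24)
(f(G(0, -5))*16 + D) + 2491 = (((-19 - 0*(-5))/(6 + 0*(-5)))*16 + 24) + 2491 = (((-19 - 3*0)/(6 + 0))*16 + 24) + 2491 = (((-19 + 0)/6)*16 + 24) + 2491 = (((1/6)*(-19))*16 + 24) + 2491 = (-19/6*16 + 24) + 2491 = (-152/3 + 24) + 2491 = -80/3 + 2491 = 7393/3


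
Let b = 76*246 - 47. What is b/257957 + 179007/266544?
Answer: 17048962585/22918963536 ≈ 0.74388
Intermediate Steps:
b = 18649 (b = 18696 - 47 = 18649)
b/257957 + 179007/266544 = 18649/257957 + 179007/266544 = 18649*(1/257957) + 179007*(1/266544) = 18649/257957 + 59669/88848 = 17048962585/22918963536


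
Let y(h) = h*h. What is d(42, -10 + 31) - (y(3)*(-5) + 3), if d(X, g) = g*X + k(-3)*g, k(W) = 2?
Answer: 966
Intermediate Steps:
y(h) = h**2
d(X, g) = 2*g + X*g (d(X, g) = g*X + 2*g = X*g + 2*g = 2*g + X*g)
d(42, -10 + 31) - (y(3)*(-5) + 3) = (-10 + 31)*(2 + 42) - (3**2*(-5) + 3) = 21*44 - (9*(-5) + 3) = 924 - (-45 + 3) = 924 - 1*(-42) = 924 + 42 = 966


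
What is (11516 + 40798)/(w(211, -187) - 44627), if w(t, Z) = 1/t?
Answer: -5519127/4708148 ≈ -1.1723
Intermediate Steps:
(11516 + 40798)/(w(211, -187) - 44627) = (11516 + 40798)/(1/211 - 44627) = 52314/(1/211 - 44627) = 52314/(-9416296/211) = 52314*(-211/9416296) = -5519127/4708148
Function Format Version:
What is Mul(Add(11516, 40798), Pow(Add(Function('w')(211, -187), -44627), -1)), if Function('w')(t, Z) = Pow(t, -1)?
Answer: Rational(-5519127, 4708148) ≈ -1.1723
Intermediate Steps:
Mul(Add(11516, 40798), Pow(Add(Function('w')(211, -187), -44627), -1)) = Mul(Add(11516, 40798), Pow(Add(Pow(211, -1), -44627), -1)) = Mul(52314, Pow(Add(Rational(1, 211), -44627), -1)) = Mul(52314, Pow(Rational(-9416296, 211), -1)) = Mul(52314, Rational(-211, 9416296)) = Rational(-5519127, 4708148)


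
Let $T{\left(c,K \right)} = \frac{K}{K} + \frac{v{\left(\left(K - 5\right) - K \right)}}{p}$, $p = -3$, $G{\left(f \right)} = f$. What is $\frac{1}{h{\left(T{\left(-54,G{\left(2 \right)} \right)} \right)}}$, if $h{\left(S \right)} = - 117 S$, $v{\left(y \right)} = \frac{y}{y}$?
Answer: $- \frac{1}{78} \approx -0.012821$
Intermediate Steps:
$v{\left(y \right)} = 1$
$T{\left(c,K \right)} = \frac{2}{3}$ ($T{\left(c,K \right)} = \frac{K}{K} + 1 \frac{1}{-3} = 1 + 1 \left(- \frac{1}{3}\right) = 1 - \frac{1}{3} = \frac{2}{3}$)
$\frac{1}{h{\left(T{\left(-54,G{\left(2 \right)} \right)} \right)}} = \frac{1}{\left(-117\right) \frac{2}{3}} = \frac{1}{-78} = - \frac{1}{78}$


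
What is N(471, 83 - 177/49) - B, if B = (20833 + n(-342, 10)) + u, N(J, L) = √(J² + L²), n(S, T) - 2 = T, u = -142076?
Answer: 121231 + 41*√325861/49 ≈ 1.2171e+5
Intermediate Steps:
n(S, T) = 2 + T
B = -121231 (B = (20833 + (2 + 10)) - 142076 = (20833 + 12) - 142076 = 20845 - 142076 = -121231)
N(471, 83 - 177/49) - B = √(471² + (83 - 177/49)²) - 1*(-121231) = √(221841 + (83 - 177*1/49)²) + 121231 = √(221841 + (83 - 177/49)²) + 121231 = √(221841 + (3890/49)²) + 121231 = √(221841 + 15132100/2401) + 121231 = √(547772341/2401) + 121231 = 41*√325861/49 + 121231 = 121231 + 41*√325861/49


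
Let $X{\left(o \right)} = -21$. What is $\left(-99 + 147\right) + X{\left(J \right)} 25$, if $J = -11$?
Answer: $-477$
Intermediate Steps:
$\left(-99 + 147\right) + X{\left(J \right)} 25 = \left(-99 + 147\right) - 525 = 48 - 525 = -477$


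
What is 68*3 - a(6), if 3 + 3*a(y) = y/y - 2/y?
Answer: 1843/9 ≈ 204.78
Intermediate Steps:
a(y) = -2/3 - 2/(3*y) (a(y) = -1 + (y/y - 2/y)/3 = -1 + (1 - 2/y)/3 = -1 + (1/3 - 2/(3*y)) = -2/3 - 2/(3*y))
68*3 - a(6) = 68*3 - 2*(-1 - 1*6)/(3*6) = 204 - 2*(-1 - 6)/(3*6) = 204 - 2*(-7)/(3*6) = 204 - 1*(-7/9) = 204 + 7/9 = 1843/9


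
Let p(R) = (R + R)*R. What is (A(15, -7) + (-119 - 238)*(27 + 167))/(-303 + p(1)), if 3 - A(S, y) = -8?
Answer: 69247/301 ≈ 230.06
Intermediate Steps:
A(S, y) = 11 (A(S, y) = 3 - 1*(-8) = 3 + 8 = 11)
p(R) = 2*R² (p(R) = (2*R)*R = 2*R²)
(A(15, -7) + (-119 - 238)*(27 + 167))/(-303 + p(1)) = (11 + (-119 - 238)*(27 + 167))/(-303 + 2*1²) = (11 - 357*194)/(-303 + 2*1) = (11 - 69258)/(-303 + 2) = -69247/(-301) = -69247*(-1/301) = 69247/301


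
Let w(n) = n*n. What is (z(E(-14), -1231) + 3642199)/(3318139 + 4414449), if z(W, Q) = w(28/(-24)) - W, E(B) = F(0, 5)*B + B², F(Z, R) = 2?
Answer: 131113165/278373168 ≈ 0.47100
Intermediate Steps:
w(n) = n²
E(B) = B² + 2*B (E(B) = 2*B + B² = B² + 2*B)
z(W, Q) = 49/36 - W (z(W, Q) = (28/(-24))² - W = (28*(-1/24))² - W = (-7/6)² - W = 49/36 - W)
(z(E(-14), -1231) + 3642199)/(3318139 + 4414449) = ((49/36 - (-14)*(2 - 14)) + 3642199)/(3318139 + 4414449) = ((49/36 - (-14)*(-12)) + 3642199)/7732588 = ((49/36 - 1*168) + 3642199)*(1/7732588) = ((49/36 - 168) + 3642199)*(1/7732588) = (-5999/36 + 3642199)*(1/7732588) = (131113165/36)*(1/7732588) = 131113165/278373168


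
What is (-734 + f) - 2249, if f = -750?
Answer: -3733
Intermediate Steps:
(-734 + f) - 2249 = (-734 - 750) - 2249 = -1484 - 2249 = -3733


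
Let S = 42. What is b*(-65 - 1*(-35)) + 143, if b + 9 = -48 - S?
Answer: 3113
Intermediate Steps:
b = -99 (b = -9 + (-48 - 1*42) = -9 + (-48 - 42) = -9 - 90 = -99)
b*(-65 - 1*(-35)) + 143 = -99*(-65 - 1*(-35)) + 143 = -99*(-65 + 35) + 143 = -99*(-30) + 143 = 2970 + 143 = 3113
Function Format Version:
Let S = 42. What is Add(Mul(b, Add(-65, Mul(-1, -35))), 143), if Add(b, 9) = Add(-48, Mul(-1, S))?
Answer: 3113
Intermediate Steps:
b = -99 (b = Add(-9, Add(-48, Mul(-1, 42))) = Add(-9, Add(-48, -42)) = Add(-9, -90) = -99)
Add(Mul(b, Add(-65, Mul(-1, -35))), 143) = Add(Mul(-99, Add(-65, Mul(-1, -35))), 143) = Add(Mul(-99, Add(-65, 35)), 143) = Add(Mul(-99, -30), 143) = Add(2970, 143) = 3113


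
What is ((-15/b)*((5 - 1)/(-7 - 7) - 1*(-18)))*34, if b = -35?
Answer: 12648/49 ≈ 258.12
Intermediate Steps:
((-15/b)*((5 - 1)/(-7 - 7) - 1*(-18)))*34 = ((-15/(-35))*((5 - 1)/(-7 - 7) - 1*(-18)))*34 = ((-15*(-1/35))*(4/(-14) + 18))*34 = (3*(4*(-1/14) + 18)/7)*34 = (3*(-2/7 + 18)/7)*34 = ((3/7)*(124/7))*34 = (372/49)*34 = 12648/49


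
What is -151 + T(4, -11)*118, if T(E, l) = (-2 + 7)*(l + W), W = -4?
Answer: -9001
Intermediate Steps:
T(E, l) = -20 + 5*l (T(E, l) = (-2 + 7)*(l - 4) = 5*(-4 + l) = -20 + 5*l)
-151 + T(4, -11)*118 = -151 + (-20 + 5*(-11))*118 = -151 + (-20 - 55)*118 = -151 - 75*118 = -151 - 8850 = -9001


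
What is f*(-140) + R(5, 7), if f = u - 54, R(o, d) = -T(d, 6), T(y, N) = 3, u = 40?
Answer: 1957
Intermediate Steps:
R(o, d) = -3 (R(o, d) = -1*3 = -3)
f = -14 (f = 40 - 54 = -14)
f*(-140) + R(5, 7) = -14*(-140) - 3 = 1960 - 3 = 1957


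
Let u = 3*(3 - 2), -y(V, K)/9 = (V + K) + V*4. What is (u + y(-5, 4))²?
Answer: 36864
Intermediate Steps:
y(V, K) = -45*V - 9*K (y(V, K) = -9*((V + K) + V*4) = -9*((K + V) + 4*V) = -9*(K + 5*V) = -45*V - 9*K)
u = 3 (u = 3*1 = 3)
(u + y(-5, 4))² = (3 + (-45*(-5) - 9*4))² = (3 + (225 - 36))² = (3 + 189)² = 192² = 36864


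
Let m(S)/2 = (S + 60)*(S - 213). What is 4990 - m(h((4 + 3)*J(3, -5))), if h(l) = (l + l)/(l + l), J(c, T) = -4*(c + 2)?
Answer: 30854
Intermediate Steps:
J(c, T) = -8 - 4*c (J(c, T) = -4*(2 + c) = -8 - 4*c)
h(l) = 1 (h(l) = (2*l)/((2*l)) = (2*l)*(1/(2*l)) = 1)
m(S) = 2*(-213 + S)*(60 + S) (m(S) = 2*((S + 60)*(S - 213)) = 2*((60 + S)*(-213 + S)) = 2*((-213 + S)*(60 + S)) = 2*(-213 + S)*(60 + S))
4990 - m(h((4 + 3)*J(3, -5))) = 4990 - (-25560 - 306*1 + 2*1**2) = 4990 - (-25560 - 306 + 2*1) = 4990 - (-25560 - 306 + 2) = 4990 - 1*(-25864) = 4990 + 25864 = 30854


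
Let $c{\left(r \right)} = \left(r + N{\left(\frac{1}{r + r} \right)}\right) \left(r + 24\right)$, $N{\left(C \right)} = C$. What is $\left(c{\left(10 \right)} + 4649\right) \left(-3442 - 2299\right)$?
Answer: $- \frac{286516087}{10} \approx -2.8652 \cdot 10^{7}$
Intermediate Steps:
$c{\left(r \right)} = \left(24 + r\right) \left(r + \frac{1}{2 r}\right)$ ($c{\left(r \right)} = \left(r + \frac{1}{r + r}\right) \left(r + 24\right) = \left(r + \frac{1}{2 r}\right) \left(24 + r\right) = \left(24 + r\right) \left(r + \frac{1}{2 r}\right)$)
$\left(c{\left(10 \right)} + 4649\right) \left(-3442 - 2299\right) = \left(\left(\frac{1}{2} + 10^{2} + \frac{12}{10} + 24 \cdot 10\right) + 4649\right) \left(-3442 - 2299\right) = \left(\left(\frac{1}{2} + 100 + 12 \cdot \frac{1}{10} + 240\right) + 4649\right) \left(-5741\right) = \left(\left(\frac{1}{2} + 100 + \frac{6}{5} + 240\right) + 4649\right) \left(-5741\right) = \left(\frac{3417}{10} + 4649\right) \left(-5741\right) = \frac{49907}{10} \left(-5741\right) = - \frac{286516087}{10}$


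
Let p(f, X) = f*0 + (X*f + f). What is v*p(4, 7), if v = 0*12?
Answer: 0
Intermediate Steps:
p(f, X) = f + X*f (p(f, X) = 0 + (f + X*f) = f + X*f)
v = 0
v*p(4, 7) = 0*(4*(1 + 7)) = 0*(4*8) = 0*32 = 0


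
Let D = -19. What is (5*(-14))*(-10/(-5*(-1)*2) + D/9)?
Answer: 1960/9 ≈ 217.78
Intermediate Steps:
(5*(-14))*(-10/(-5*(-1)*2) + D/9) = (5*(-14))*(-10/(-5*(-1)*2) - 19/9) = -70*(-10/(5*2) - 19*1/9) = -70*(-10/10 - 19/9) = -70*(-10*1/10 - 19/9) = -70*(-1 - 19/9) = -70*(-28/9) = 1960/9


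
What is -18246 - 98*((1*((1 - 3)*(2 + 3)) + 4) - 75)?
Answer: -10308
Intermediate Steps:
-18246 - 98*((1*((1 - 3)*(2 + 3)) + 4) - 75) = -18246 - 98*((1*(-2*5) + 4) - 75) = -18246 - 98*((1*(-10) + 4) - 75) = -18246 - 98*((-10 + 4) - 75) = -18246 - 98*(-6 - 75) = -18246 - 98*(-81) = -18246 - 1*(-7938) = -18246 + 7938 = -10308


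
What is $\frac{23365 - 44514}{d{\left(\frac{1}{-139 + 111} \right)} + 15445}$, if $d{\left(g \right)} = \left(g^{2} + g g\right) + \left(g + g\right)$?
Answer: $- \frac{8290408}{6054413} \approx -1.3693$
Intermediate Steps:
$d{\left(g \right)} = 2 g + 2 g^{2}$ ($d{\left(g \right)} = \left(g^{2} + g^{2}\right) + 2 g = 2 g^{2} + 2 g = 2 g + 2 g^{2}$)
$\frac{23365 - 44514}{d{\left(\frac{1}{-139 + 111} \right)} + 15445} = \frac{23365 - 44514}{\frac{2 \left(1 + \frac{1}{-139 + 111}\right)}{-139 + 111} + 15445} = - \frac{21149}{\frac{2 \left(1 + \frac{1}{-28}\right)}{-28} + 15445} = - \frac{21149}{2 \left(- \frac{1}{28}\right) \left(1 - \frac{1}{28}\right) + 15445} = - \frac{21149}{2 \left(- \frac{1}{28}\right) \frac{27}{28} + 15445} = - \frac{21149}{- \frac{27}{392} + 15445} = - \frac{21149}{\frac{6054413}{392}} = \left(-21149\right) \frac{392}{6054413} = - \frac{8290408}{6054413}$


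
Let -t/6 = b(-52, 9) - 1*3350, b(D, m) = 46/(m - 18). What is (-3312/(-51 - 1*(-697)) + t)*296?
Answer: 5772487808/969 ≈ 5.9572e+6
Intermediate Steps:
b(D, m) = 46/(-18 + m)
t = 60392/3 (t = -6*(46/(-18 + 9) - 1*3350) = -6*(46/(-9) - 3350) = -6*(46*(-1/9) - 3350) = -6*(-46/9 - 3350) = -6*(-30196/9) = 60392/3 ≈ 20131.)
(-3312/(-51 - 1*(-697)) + t)*296 = (-3312/(-51 - 1*(-697)) + 60392/3)*296 = (-3312/(-51 + 697) + 60392/3)*296 = (-3312/646 + 60392/3)*296 = (-3312*1/646 + 60392/3)*296 = (-1656/323 + 60392/3)*296 = (19501648/969)*296 = 5772487808/969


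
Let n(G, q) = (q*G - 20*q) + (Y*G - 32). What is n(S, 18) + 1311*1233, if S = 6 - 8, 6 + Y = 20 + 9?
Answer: 1615989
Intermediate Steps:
Y = 23 (Y = -6 + (20 + 9) = -6 + 29 = 23)
S = -2
n(G, q) = -32 - 20*q + 23*G + G*q (n(G, q) = (q*G - 20*q) + (23*G - 32) = (G*q - 20*q) + (-32 + 23*G) = (-20*q + G*q) + (-32 + 23*G) = -32 - 20*q + 23*G + G*q)
n(S, 18) + 1311*1233 = (-32 - 20*18 + 23*(-2) - 2*18) + 1311*1233 = (-32 - 360 - 46 - 36) + 1616463 = -474 + 1616463 = 1615989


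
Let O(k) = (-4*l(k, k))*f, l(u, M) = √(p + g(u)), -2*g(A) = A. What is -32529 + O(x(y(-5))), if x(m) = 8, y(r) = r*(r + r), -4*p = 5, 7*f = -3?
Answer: -32529 + 6*I*√21/7 ≈ -32529.0 + 3.9279*I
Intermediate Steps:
f = -3/7 (f = (⅐)*(-3) = -3/7 ≈ -0.42857)
g(A) = -A/2
p = -5/4 (p = -¼*5 = -5/4 ≈ -1.2500)
l(u, M) = √(-5/4 - u/2)
y(r) = 2*r² (y(r) = r*(2*r) = 2*r²)
O(k) = 6*√(-5 - 2*k)/7 (O(k) = -2*√(-5 - 2*k)*(-3/7) = 6*√(-5 - 2*k)/7)
-32529 + O(x(y(-5))) = -32529 + 6*√(-5 - 2*8)/7 = -32529 + 6*√(-5 - 16)/7 = -32529 + 6*√(-21)/7 = -32529 + 6*(I*√21)/7 = -32529 + 6*I*√21/7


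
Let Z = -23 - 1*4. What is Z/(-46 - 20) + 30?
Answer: 669/22 ≈ 30.409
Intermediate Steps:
Z = -27 (Z = -23 - 4 = -27)
Z/(-46 - 20) + 30 = -27/(-46 - 20) + 30 = -27/(-66) + 30 = -1/66*(-27) + 30 = 9/22 + 30 = 669/22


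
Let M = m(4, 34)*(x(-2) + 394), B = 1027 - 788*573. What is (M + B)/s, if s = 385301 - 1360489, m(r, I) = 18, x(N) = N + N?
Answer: 443477/975188 ≈ 0.45476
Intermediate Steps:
x(N) = 2*N
s = -975188
B = -450497 (B = 1027 - 451524 = -450497)
M = 7020 (M = 18*(2*(-2) + 394) = 18*(-4 + 394) = 18*390 = 7020)
(M + B)/s = (7020 - 450497)/(-975188) = -443477*(-1/975188) = 443477/975188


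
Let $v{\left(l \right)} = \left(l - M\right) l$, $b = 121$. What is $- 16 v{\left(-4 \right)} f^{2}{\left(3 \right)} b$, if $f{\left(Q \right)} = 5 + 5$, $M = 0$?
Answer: $-3097600$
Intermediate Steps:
$f{\left(Q \right)} = 10$
$v{\left(l \right)} = l^{2}$ ($v{\left(l \right)} = \left(l - 0\right) l = \left(l + 0\right) l = l l = l^{2}$)
$- 16 v{\left(-4 \right)} f^{2}{\left(3 \right)} b = - 16 \left(-4\right)^{2} \cdot 10^{2} \cdot 121 = \left(-16\right) 16 \cdot 100 \cdot 121 = \left(-256\right) 100 \cdot 121 = \left(-25600\right) 121 = -3097600$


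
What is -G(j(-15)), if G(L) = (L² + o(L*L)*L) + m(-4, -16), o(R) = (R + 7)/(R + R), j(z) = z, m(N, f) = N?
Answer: -3199/15 ≈ -213.27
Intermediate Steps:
o(R) = (7 + R)/(2*R) (o(R) = (7 + R)/((2*R)) = (7 + R)*(1/(2*R)) = (7 + R)/(2*R))
G(L) = -4 + L² + (7 + L²)/(2*L) (G(L) = (L² + ((7 + L*L)/(2*((L*L))))*L) - 4 = (L² + ((7 + L²)/(2*(L²)))*L) - 4 = (L² + ((7 + L²)/(2*L²))*L) - 4 = (L² + (7 + L²)/(2*L)) - 4 = -4 + L² + (7 + L²)/(2*L))
-G(j(-15)) = -(-4 + (-15)² + (½)*(-15) + (7/2)/(-15)) = -(-4 + 225 - 15/2 + (7/2)*(-1/15)) = -(-4 + 225 - 15/2 - 7/30) = -1*3199/15 = -3199/15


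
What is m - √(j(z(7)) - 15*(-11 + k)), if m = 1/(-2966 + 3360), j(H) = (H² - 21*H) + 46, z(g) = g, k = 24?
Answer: 1/394 - I*√247 ≈ 0.0025381 - 15.716*I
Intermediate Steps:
j(H) = 46 + H² - 21*H
m = 1/394 ≈ 0.0025381
m - √(j(z(7)) - 15*(-11 + k)) = 1/394 - √((46 + 7² - 21*7) - 15*(-11 + 24)) = 1/394 - √((46 + 49 - 147) - 15*13) = 1/394 - √(-52 - 195) = 1/394 - √(-247) = 1/394 - I*√247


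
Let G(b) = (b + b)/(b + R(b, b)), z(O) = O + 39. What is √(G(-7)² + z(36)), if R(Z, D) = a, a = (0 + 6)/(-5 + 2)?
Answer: √6271/9 ≈ 8.7988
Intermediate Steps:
z(O) = 39 + O
a = -2 (a = 6/(-3) = 6*(-⅓) = -2)
R(Z, D) = -2
G(b) = 2*b/(-2 + b) (G(b) = (b + b)/(b - 2) = (2*b)/(-2 + b) = 2*b/(-2 + b))
√(G(-7)² + z(36)) = √((2*(-7)/(-2 - 7))² + (39 + 36)) = √((2*(-7)/(-9))² + 75) = √((2*(-7)*(-⅑))² + 75) = √((14/9)² + 75) = √(196/81 + 75) = √(6271/81) = √6271/9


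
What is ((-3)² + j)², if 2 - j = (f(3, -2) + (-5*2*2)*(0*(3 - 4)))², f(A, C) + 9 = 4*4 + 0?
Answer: 1444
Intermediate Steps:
f(A, C) = 7 (f(A, C) = -9 + (4*4 + 0) = -9 + (16 + 0) = -9 + 16 = 7)
j = -47 (j = 2 - (7 + (-5*2*2)*(0*(3 - 4)))² = 2 - (7 + (-10*2)*(0*(-1)))² = 2 - (7 - 20*0)² = 2 - (7 + 0)² = 2 - 1*7² = 2 - 1*49 = 2 - 49 = -47)
((-3)² + j)² = ((-3)² - 47)² = (9 - 47)² = (-38)² = 1444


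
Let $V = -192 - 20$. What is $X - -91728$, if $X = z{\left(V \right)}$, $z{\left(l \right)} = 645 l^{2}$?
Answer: $29080608$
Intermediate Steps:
$V = -212$
$X = 28988880$ ($X = 645 \left(-212\right)^{2} = 645 \cdot 44944 = 28988880$)
$X - -91728 = 28988880 - -91728 = 28988880 + 91728 = 29080608$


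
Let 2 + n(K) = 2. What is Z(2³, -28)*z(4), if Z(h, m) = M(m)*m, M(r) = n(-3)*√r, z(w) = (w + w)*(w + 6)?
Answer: 0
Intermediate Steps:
n(K) = 0 (n(K) = -2 + 2 = 0)
z(w) = 2*w*(6 + w) (z(w) = (2*w)*(6 + w) = 2*w*(6 + w))
M(r) = 0 (M(r) = 0*√r = 0)
Z(h, m) = 0 (Z(h, m) = 0*m = 0)
Z(2³, -28)*z(4) = 0*(2*4*(6 + 4)) = 0*(2*4*10) = 0*80 = 0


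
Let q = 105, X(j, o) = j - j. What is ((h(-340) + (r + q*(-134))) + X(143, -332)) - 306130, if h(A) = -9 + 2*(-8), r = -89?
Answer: -320314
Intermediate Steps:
X(j, o) = 0
h(A) = -25 (h(A) = -9 - 16 = -25)
((h(-340) + (r + q*(-134))) + X(143, -332)) - 306130 = ((-25 + (-89 + 105*(-134))) + 0) - 306130 = ((-25 + (-89 - 14070)) + 0) - 306130 = ((-25 - 14159) + 0) - 306130 = (-14184 + 0) - 306130 = -14184 - 306130 = -320314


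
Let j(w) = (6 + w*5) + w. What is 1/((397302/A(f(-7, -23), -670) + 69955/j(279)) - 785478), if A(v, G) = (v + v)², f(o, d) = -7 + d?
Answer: -8400/6596738387 ≈ -1.2734e-6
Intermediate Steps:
A(v, G) = 4*v² (A(v, G) = (2*v)² = 4*v²)
j(w) = 6 + 6*w (j(w) = (6 + 5*w) + w = 6 + 6*w)
1/((397302/A(f(-7, -23), -670) + 69955/j(279)) - 785478) = 1/((397302/((4*(-7 - 23)²)) + 69955/(6 + 6*279)) - 785478) = 1/((397302/((4*(-30)²)) + 69955/(6 + 1674)) - 785478) = 1/((397302/((4*900)) + 69955/1680) - 785478) = 1/((397302/3600 + 69955*(1/1680)) - 785478) = 1/((397302*(1/3600) + 13991/336) - 785478) = 1/((66217/600 + 13991/336) - 785478) = 1/(1276813/8400 - 785478) = 1/(-6596738387/8400) = -8400/6596738387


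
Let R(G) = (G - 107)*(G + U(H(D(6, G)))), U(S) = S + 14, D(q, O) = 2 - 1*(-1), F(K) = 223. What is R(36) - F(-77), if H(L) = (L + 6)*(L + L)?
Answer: -7607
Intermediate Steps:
D(q, O) = 3 (D(q, O) = 2 + 1 = 3)
H(L) = 2*L*(6 + L) (H(L) = (6 + L)*(2*L) = 2*L*(6 + L))
U(S) = 14 + S
R(G) = (-107 + G)*(68 + G) (R(G) = (G - 107)*(G + (14 + 2*3*(6 + 3))) = (-107 + G)*(G + (14 + 2*3*9)) = (-107 + G)*(G + (14 + 54)) = (-107 + G)*(G + 68) = (-107 + G)*(68 + G))
R(36) - F(-77) = (-7276 + 36² - 39*36) - 1*223 = (-7276 + 1296 - 1404) - 223 = -7384 - 223 = -7607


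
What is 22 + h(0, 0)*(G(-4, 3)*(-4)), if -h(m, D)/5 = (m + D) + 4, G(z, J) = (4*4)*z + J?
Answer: -4858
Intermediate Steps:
G(z, J) = J + 16*z (G(z, J) = 16*z + J = J + 16*z)
h(m, D) = -20 - 5*D - 5*m (h(m, D) = -5*((m + D) + 4) = -5*((D + m) + 4) = -5*(4 + D + m) = -20 - 5*D - 5*m)
22 + h(0, 0)*(G(-4, 3)*(-4)) = 22 + (-20 - 5*0 - 5*0)*((3 + 16*(-4))*(-4)) = 22 + (-20 + 0 + 0)*((3 - 64)*(-4)) = 22 - (-1220)*(-4) = 22 - 20*244 = 22 - 4880 = -4858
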